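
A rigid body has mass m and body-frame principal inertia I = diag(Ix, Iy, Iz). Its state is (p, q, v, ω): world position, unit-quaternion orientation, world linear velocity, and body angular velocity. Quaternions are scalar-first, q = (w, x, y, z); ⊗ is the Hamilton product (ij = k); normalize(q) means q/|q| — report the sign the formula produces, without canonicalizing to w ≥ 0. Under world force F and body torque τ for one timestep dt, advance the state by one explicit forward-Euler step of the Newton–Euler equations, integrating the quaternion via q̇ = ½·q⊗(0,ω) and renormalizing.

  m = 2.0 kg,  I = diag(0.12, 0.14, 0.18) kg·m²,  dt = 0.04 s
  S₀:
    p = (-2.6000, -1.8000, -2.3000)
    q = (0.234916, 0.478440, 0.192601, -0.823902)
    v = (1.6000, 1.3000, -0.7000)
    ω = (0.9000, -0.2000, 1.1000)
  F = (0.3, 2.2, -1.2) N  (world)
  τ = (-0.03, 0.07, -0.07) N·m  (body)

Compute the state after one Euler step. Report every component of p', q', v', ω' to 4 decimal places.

angular accel α = (-0.1767, 0.9243, -0.3689)
ω + α·dt = (0.8929, -0.1630, 1.0852)
Hamilton product q⊗(0,ω) = (0.5142164, 0.2585051, -1.3147790, -0.0106213)
q + ½dt·q⊗(0,ω), renormalized = (0.2451, 0.4834, 0.1662, -0.8238)
a = F/m = (0.1500, 1.1000, -0.6000)
new position p' = (-2.5360, -1.7480, -2.3280)
v + (F/m)dt = (1.6060, 1.3440, -0.7240)

p' = (-2.5360, -1.7480, -2.3280)
q' = (0.2451, 0.4834, 0.1662, -0.8238)
v' = (1.6060, 1.3440, -0.7240)
ω' = (0.8929, -0.1630, 1.0852)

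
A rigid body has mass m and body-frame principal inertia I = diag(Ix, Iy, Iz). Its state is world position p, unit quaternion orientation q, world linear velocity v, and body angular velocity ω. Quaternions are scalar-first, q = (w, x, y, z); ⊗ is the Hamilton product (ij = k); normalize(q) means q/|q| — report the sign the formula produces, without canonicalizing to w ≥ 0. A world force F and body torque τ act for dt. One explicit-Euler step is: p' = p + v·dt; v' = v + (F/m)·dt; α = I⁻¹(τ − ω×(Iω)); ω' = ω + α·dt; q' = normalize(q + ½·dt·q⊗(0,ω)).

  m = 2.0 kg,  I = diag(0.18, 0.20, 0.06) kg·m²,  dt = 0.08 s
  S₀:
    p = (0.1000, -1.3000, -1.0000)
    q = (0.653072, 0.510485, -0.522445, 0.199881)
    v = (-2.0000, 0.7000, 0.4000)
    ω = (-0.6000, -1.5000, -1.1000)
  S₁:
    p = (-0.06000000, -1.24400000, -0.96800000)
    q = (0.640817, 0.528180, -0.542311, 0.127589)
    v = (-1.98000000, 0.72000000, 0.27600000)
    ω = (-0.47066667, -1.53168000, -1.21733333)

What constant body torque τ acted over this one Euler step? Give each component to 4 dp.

ω₁ − ω₀ = (0.12933333, -0.03168000, -0.11733333)
ω₀×(Iω₀) = (-0.2310, 0.0792, 0.0180)
I·α + gyro = (0.0600, 0.0000, -0.0700)

τ = (0.0600, 0.0000, -0.0700)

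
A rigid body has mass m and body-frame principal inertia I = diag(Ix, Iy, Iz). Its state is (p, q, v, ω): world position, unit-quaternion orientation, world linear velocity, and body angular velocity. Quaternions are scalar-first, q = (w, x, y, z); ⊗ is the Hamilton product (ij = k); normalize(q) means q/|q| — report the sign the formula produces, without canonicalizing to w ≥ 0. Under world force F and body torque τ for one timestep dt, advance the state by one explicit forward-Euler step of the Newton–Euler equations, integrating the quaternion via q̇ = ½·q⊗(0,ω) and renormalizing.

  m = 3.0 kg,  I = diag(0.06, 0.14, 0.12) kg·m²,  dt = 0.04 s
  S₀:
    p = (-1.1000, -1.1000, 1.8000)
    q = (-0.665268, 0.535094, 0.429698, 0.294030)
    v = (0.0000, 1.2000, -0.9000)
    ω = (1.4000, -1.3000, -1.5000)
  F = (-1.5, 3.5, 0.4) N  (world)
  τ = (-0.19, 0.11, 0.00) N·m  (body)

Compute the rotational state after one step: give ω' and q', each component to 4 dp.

ω' = (1.2993, -1.3046, -1.4515)
q' = (-0.6595, 0.5106, 0.4707, 0.2877)

(τ − ω×Iω)/I = (-2.5167, -0.1143, 1.2133)
ω + α·dt = (1.2993, -1.3046, -1.4515)
Hamilton product q⊗(0,ω) = (0.2505208, -1.1936832, 2.0791314, -0.2992974)
q' = normalize(q + ½dt·q⊗(0,ω)) = (-0.6595, 0.5106, 0.4707, 0.2877)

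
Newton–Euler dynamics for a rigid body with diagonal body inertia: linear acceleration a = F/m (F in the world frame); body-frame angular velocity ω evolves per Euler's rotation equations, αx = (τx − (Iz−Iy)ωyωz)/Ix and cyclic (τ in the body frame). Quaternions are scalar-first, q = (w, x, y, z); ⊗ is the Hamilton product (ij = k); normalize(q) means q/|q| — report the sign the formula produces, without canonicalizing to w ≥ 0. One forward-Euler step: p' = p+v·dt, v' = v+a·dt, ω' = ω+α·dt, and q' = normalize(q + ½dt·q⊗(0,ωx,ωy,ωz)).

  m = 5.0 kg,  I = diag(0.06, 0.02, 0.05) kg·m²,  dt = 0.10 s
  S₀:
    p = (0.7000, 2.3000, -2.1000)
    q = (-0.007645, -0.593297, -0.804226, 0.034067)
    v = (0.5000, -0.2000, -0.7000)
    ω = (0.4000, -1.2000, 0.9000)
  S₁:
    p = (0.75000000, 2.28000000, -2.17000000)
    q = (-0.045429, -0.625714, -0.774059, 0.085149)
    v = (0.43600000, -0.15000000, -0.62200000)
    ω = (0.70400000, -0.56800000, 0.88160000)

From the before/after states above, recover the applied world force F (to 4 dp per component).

v₁ − v₀ = (-0.06400000, 0.05000000, 0.07800000)
applied force F = (-3.2000, 2.5000, 3.9000)

F = (-3.2000, 2.5000, 3.9000)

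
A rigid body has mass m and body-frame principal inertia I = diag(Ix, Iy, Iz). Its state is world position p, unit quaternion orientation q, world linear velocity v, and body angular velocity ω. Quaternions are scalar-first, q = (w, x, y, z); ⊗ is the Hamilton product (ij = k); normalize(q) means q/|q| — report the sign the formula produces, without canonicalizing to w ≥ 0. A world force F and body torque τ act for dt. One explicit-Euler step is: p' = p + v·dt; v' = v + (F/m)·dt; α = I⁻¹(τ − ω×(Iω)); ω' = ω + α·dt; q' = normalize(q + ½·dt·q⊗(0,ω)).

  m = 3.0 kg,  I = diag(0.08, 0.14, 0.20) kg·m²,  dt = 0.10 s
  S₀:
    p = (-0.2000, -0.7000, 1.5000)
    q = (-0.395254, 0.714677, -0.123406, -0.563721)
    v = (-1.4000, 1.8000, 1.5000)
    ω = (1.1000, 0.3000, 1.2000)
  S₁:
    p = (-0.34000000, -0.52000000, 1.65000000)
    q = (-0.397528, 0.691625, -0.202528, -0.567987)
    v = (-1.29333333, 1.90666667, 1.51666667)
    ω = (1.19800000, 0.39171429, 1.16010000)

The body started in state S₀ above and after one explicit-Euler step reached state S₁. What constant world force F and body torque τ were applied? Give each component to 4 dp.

F = (3.2000, 3.2000, 0.5000)
τ = (0.1000, -0.0300, -0.0600)

rate change Δω = (0.09800000, 0.09171429, -0.03990000)
gyro term ω₀×Iω₀ = (0.0216, -0.1584, 0.0198)
applied torque τ = (0.1000, -0.0300, -0.0600)
velocity change Δv = (0.10666667, 0.10666667, 0.01666667)
F = m·Δv/dt = (3.2000, 3.2000, 0.5000)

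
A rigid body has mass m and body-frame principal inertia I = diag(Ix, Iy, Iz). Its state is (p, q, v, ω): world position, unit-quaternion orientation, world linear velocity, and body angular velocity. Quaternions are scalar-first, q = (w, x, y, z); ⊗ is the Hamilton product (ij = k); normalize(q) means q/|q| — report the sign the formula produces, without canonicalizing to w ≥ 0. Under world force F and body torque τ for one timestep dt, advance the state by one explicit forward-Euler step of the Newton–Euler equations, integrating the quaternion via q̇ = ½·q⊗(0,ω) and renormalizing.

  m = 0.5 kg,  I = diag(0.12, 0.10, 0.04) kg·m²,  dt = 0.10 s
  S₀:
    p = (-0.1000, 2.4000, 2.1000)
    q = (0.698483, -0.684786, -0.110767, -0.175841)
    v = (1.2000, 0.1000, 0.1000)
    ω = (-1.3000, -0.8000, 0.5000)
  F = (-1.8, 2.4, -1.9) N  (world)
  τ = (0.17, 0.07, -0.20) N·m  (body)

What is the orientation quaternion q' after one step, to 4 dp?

q' = (0.6518, -0.7376, -0.1098, -0.1377)

2q̇ = q⊗(0,ω) = (-0.8909149, -1.1040842, 0.0121999, 0.7530732)
q + ½dt·q⊗(0,ω), renormalized = (0.6518, -0.7376, -0.1098, -0.1377)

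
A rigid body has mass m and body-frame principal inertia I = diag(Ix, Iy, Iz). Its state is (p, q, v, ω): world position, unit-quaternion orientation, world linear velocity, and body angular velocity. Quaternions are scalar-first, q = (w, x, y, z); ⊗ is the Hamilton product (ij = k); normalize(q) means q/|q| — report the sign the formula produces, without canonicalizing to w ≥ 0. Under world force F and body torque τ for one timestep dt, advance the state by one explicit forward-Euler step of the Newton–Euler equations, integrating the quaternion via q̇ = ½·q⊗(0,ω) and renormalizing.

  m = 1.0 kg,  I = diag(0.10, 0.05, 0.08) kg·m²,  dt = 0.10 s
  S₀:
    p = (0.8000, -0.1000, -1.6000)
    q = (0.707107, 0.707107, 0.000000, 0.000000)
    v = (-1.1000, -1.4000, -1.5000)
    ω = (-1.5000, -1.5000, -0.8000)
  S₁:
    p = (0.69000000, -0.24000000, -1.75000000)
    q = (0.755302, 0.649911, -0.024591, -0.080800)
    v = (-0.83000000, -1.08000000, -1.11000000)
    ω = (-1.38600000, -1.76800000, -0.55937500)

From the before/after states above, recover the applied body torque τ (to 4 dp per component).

τ = (0.1500, -0.1100, 0.0800)

ω₁ − ω₀ = (0.11400000, -0.26800000, 0.24062500)
precession coupling = (0.0360, 0.0240, -0.1125)
applied torque τ = (0.1500, -0.1100, 0.0800)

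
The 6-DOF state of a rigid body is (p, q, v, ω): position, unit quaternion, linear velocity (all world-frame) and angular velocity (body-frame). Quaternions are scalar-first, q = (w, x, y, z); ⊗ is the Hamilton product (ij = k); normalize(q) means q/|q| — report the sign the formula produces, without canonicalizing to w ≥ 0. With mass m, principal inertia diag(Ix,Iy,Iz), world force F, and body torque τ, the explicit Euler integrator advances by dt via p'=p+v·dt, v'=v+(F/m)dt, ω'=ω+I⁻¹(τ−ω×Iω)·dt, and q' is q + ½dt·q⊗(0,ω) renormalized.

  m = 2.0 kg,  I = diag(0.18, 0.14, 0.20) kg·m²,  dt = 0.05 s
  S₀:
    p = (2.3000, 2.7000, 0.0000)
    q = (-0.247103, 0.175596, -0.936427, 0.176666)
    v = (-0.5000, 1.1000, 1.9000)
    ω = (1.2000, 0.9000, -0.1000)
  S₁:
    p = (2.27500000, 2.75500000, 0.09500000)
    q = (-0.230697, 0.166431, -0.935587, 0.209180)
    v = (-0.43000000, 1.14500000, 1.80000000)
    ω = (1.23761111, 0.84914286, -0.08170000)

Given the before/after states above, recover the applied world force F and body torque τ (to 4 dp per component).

F = (2.8000, 1.8000, -4.0000)
τ = (0.1300, -0.1400, 0.0300)

Δω = ω₁−ω₀ = (0.03761111, -0.05085714, 0.01830000)
gyro term ω₀×Iω₀ = (-0.0054, 0.0024, -0.0432)
applied torque τ = (0.1300, -0.1400, 0.0300)
v₁ − v₀ = (0.07000000, 0.04500000, -0.10000000)
F = m·Δv/dt = (2.8000, 1.8000, -4.0000)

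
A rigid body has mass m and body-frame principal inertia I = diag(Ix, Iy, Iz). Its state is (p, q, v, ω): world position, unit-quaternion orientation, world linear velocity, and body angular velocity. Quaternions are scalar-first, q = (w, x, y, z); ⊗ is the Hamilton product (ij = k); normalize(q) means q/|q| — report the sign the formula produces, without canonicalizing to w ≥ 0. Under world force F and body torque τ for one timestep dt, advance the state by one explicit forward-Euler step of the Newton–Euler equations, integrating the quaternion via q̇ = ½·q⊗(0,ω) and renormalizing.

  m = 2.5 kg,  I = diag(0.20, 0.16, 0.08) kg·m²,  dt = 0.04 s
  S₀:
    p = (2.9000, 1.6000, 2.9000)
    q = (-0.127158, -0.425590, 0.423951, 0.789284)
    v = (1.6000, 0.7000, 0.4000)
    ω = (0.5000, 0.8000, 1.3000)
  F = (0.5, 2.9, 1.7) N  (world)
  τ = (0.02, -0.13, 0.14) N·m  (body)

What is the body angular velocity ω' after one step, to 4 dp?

ω×(Iω) gyroscopic = (-0.0832, 0.0780, -0.0160)
angular accel α = (0.5160, -1.3000, 1.9500)
ω' = ω + α·dt = (0.5206, 0.7480, 1.3780)

ω' = (0.5206, 0.7480, 1.3780)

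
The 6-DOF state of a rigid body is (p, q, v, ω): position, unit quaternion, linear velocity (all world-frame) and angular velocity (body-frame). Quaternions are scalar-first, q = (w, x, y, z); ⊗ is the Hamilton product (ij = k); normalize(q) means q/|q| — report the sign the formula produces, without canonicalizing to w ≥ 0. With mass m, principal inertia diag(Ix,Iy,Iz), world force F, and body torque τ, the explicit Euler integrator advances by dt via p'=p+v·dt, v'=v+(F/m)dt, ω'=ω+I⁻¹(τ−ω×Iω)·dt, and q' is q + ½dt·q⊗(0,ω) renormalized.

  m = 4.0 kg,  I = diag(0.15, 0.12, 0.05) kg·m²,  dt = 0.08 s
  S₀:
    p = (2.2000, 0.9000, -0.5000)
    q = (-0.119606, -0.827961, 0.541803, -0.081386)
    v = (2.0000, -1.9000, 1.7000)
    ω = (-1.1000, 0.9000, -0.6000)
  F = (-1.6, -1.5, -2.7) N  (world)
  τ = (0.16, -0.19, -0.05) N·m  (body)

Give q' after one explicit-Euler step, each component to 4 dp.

q' = (-0.1772, -0.8312, 0.5202, -0.0843)

q⊗(0,ω) = (-1.4472114, -0.1202678, -0.5148974, -0.0774180)
q + ½dt·q⊗(0,ω), renormalized = (-0.1772, -0.8312, 0.5202, -0.0843)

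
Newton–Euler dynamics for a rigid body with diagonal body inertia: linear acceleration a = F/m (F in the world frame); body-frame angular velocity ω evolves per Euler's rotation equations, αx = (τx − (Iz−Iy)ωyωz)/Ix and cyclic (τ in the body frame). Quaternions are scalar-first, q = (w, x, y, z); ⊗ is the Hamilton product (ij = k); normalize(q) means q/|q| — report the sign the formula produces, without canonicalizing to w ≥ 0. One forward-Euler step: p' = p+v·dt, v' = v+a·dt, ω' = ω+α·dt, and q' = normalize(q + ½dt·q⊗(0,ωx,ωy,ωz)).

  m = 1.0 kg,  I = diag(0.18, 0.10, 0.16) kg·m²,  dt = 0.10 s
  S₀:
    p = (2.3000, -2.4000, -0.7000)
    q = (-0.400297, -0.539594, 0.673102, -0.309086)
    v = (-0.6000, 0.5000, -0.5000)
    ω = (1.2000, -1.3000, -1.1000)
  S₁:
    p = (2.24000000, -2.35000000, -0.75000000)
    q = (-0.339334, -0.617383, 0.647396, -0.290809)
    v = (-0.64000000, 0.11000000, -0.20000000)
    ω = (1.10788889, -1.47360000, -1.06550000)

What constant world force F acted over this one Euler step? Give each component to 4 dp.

F = (-0.4000, -3.9000, 3.0000)

velocity change Δv = (-0.04000000, -0.39000000, 0.30000000)
F = m·Δv/dt = (-0.4000, -3.9000, 3.0000)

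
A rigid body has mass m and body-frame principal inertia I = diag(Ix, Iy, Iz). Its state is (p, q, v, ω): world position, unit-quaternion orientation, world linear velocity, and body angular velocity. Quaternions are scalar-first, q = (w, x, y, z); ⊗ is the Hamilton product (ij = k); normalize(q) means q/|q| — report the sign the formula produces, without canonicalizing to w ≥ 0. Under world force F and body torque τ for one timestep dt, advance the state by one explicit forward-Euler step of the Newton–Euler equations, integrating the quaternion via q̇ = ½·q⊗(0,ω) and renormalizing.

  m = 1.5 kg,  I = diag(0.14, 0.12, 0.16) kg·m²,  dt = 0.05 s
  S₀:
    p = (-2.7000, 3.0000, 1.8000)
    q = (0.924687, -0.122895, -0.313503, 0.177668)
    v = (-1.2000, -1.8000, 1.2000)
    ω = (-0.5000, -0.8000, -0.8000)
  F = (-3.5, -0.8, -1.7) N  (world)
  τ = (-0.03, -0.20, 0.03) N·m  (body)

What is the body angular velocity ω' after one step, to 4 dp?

(τ − ω×Iω)/I = (-0.3971, -1.6000, 0.2375)
ω' = ω + α·dt = (-0.5199, -0.8800, -0.7881)

ω' = (-0.5199, -0.8800, -0.7881)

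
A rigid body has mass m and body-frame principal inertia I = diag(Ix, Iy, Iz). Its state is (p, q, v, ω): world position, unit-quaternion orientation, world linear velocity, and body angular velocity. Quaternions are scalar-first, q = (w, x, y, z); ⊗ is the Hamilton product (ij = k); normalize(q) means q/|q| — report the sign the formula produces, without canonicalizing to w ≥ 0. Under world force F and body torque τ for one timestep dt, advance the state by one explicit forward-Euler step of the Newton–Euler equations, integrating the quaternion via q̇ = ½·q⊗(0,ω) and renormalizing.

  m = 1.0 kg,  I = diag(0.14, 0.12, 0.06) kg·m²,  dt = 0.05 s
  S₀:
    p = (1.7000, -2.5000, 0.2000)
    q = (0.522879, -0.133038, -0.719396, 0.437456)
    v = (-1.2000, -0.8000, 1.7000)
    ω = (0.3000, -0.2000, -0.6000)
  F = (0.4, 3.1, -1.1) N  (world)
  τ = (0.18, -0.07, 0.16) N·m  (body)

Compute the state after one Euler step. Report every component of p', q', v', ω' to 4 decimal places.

p' = (1.6400, -2.5400, 0.2850)
q' = (0.5268, -0.1161, -0.7206, 0.4356)
v' = (-1.1800, -0.6450, 1.6450)
ω' = (0.3669, -0.2232, -0.4677)

p + v·dt = (1.6400, -2.5400, 0.2850)
new velocity v' = (-1.1800, -0.6450, 1.6450)
gyro term ω×Iω = (-0.0072, -0.0144, 0.0012)
angular accel α = (1.3371, -0.4633, 2.6467)
new body rate ω' = (0.3669, -0.2232, -0.4677)
q⊗(0,ω) = (0.1585058, 0.6759925, -0.0531618, -0.0713010)
updated quaternion q' = (0.5268, -0.1161, -0.7206, 0.4356)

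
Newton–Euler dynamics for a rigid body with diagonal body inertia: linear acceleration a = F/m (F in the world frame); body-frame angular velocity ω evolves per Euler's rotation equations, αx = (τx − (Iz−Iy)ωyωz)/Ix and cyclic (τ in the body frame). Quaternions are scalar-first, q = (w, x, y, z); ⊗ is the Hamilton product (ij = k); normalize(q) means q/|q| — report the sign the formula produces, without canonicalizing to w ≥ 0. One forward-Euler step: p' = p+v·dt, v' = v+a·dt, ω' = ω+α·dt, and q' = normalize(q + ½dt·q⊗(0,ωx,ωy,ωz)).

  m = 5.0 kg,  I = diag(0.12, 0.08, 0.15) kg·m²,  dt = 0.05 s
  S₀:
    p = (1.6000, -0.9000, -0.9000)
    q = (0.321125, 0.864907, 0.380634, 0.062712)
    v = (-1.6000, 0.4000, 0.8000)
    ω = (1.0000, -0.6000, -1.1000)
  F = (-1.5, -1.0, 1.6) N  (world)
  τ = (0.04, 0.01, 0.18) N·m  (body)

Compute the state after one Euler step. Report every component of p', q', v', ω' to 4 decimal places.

a = F/m = (-0.3000, -0.2000, 0.3200)
p' = p + v·dt = (1.5200, -0.8800, -0.8600)
v + (F/m)dt = (-1.6150, 0.3900, 0.8160)
gyro term ω×Iω = (0.0462, 0.0330, 0.0240)
angular accel α = (-0.0517, -0.2875, 1.0400)
ω' = ω + α·dt = (0.9974, -0.6144, -1.0480)
2q̇ = q⊗(0,ω) = (-0.5675434, -0.0599452, 0.8214347, -1.2528157)
q' = normalize(q + ½dt·q⊗(0,ω)) = (0.3067, 0.8627, 0.4008, 0.0314)

p' = (1.5200, -0.8800, -0.8600)
q' = (0.3067, 0.8627, 0.4008, 0.0314)
v' = (-1.6150, 0.3900, 0.8160)
ω' = (0.9974, -0.6144, -1.0480)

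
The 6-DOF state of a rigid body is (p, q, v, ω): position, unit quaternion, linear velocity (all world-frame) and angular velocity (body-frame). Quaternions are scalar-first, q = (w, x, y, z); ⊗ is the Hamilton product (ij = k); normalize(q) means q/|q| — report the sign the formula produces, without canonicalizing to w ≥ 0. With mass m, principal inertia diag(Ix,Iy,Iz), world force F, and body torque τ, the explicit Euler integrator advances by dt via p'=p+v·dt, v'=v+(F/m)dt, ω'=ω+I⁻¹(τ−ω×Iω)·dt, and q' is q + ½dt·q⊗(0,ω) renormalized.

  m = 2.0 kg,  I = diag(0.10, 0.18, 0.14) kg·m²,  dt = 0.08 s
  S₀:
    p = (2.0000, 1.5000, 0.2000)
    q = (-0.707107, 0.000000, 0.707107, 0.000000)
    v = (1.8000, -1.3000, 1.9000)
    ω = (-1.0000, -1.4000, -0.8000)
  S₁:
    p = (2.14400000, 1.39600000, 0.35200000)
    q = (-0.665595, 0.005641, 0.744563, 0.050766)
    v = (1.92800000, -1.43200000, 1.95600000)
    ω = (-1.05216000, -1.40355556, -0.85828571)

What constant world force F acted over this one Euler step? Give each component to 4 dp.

F = (3.2000, -3.3000, 1.4000)

v₁ − v₀ = (0.12800000, -0.13200000, 0.05600000)
applied force F = (3.2000, -3.3000, 1.4000)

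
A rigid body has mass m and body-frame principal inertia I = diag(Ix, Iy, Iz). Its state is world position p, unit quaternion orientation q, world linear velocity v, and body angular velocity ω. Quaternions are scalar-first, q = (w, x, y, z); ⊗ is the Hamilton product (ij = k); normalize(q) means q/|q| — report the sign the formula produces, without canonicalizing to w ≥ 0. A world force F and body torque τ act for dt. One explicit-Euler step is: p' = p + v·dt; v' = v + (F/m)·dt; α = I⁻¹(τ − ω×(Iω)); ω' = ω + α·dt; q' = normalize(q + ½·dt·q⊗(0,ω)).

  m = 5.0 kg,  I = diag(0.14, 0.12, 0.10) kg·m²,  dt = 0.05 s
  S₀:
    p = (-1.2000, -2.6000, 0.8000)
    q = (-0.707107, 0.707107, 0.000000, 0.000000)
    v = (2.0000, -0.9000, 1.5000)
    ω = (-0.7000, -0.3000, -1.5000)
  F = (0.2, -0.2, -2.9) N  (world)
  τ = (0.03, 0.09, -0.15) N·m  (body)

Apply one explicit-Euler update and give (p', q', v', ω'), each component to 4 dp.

gyro term ω×Iω = (-0.0090, 0.0420, -0.0042)
angular accel α = (0.2786, 0.4000, -1.4580)
ω + α·dt = (-0.6861, -0.2800, -1.5729)
q⊗(0,ω) = (0.4949749, 0.4949749, 1.2727926, 0.8485284)
updated quaternion q' = (-0.6941, 0.7188, 0.0318, 0.0212)
a = (0.0400, -0.0400, -0.5800)
new position p' = (-1.1000, -2.6450, 0.8750)
v + (F/m)dt = (2.0020, -0.9020, 1.4710)

p' = (-1.1000, -2.6450, 0.8750)
q' = (-0.6941, 0.7188, 0.0318, 0.0212)
v' = (2.0020, -0.9020, 1.4710)
ω' = (-0.6861, -0.2800, -1.5729)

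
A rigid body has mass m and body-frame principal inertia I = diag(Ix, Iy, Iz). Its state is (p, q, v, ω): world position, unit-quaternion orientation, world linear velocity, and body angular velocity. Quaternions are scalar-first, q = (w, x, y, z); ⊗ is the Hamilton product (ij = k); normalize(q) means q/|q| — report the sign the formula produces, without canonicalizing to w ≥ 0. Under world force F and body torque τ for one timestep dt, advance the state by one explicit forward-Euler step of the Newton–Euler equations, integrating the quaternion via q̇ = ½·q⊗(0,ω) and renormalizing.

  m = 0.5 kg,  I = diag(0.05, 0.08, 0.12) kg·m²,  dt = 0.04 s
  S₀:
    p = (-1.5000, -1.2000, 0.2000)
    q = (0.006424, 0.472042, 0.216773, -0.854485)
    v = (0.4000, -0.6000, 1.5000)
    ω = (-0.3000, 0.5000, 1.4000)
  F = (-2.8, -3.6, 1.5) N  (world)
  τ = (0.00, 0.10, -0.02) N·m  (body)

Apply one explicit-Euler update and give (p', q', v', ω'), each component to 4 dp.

p' = (-1.4840, -1.2240, 0.2600)
q' = (0.0310, 0.4864, 0.2087, -0.8479)
v' = (0.1760, -0.8880, 1.6200)
ω' = (-0.3224, 0.5353, 1.3948)

(τ − ω×Iω)/I = (-0.5600, 0.8825, -0.1292)
ω + α·dt = (-0.3224, 0.5353, 1.3948)
Hamilton product q⊗(0,ω) = (1.2295051, 0.7287975, -0.4013013, 0.3100465)
q + ½dt·q⊗(0,ω), renormalized = (0.0310, 0.4864, 0.2087, -0.8479)
linear accel F/m = (-5.6000, -7.2000, 3.0000)
p + v·dt = (-1.4840, -1.2240, 0.2600)
v + (F/m)dt = (0.1760, -0.8880, 1.6200)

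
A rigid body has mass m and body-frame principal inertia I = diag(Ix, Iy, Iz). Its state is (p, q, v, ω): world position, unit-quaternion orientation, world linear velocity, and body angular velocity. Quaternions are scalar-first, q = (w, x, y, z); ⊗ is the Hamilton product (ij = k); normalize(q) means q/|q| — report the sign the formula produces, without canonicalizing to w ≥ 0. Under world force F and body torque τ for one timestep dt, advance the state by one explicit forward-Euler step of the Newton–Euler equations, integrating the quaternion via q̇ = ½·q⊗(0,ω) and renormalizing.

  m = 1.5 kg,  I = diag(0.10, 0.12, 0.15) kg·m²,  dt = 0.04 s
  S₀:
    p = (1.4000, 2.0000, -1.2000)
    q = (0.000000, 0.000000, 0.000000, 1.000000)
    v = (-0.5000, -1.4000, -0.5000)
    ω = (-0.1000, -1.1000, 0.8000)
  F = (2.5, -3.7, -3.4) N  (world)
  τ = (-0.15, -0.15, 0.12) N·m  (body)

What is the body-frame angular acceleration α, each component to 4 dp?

ω×(Iω) gyroscopic = (-0.0264, 0.0040, 0.0022)
angular accel α = (-1.2360, -1.2833, 0.7853)

α = (-1.2360, -1.2833, 0.7853)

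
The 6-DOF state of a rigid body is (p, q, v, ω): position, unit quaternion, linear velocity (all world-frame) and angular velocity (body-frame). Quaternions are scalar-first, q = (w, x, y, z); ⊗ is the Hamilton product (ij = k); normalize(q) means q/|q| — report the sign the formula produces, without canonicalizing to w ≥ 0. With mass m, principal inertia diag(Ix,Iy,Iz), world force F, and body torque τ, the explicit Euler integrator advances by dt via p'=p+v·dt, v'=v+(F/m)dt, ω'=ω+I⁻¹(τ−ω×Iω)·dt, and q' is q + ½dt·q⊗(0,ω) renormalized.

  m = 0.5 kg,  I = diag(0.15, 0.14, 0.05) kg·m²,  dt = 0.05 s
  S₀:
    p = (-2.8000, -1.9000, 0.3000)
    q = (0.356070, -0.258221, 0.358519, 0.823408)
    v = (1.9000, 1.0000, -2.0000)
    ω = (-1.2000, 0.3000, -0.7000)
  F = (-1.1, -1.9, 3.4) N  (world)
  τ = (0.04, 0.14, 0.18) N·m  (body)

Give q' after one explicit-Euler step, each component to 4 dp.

q' = (0.3598, -0.2812, 0.3318, 0.8255)

2q̇ = q⊗(0,ω) = (0.1589647, -0.9252697, -1.0620233, 0.1035075)
q + ½dt·q⊗(0,ω), renormalized = (0.3598, -0.2812, 0.3318, 0.8255)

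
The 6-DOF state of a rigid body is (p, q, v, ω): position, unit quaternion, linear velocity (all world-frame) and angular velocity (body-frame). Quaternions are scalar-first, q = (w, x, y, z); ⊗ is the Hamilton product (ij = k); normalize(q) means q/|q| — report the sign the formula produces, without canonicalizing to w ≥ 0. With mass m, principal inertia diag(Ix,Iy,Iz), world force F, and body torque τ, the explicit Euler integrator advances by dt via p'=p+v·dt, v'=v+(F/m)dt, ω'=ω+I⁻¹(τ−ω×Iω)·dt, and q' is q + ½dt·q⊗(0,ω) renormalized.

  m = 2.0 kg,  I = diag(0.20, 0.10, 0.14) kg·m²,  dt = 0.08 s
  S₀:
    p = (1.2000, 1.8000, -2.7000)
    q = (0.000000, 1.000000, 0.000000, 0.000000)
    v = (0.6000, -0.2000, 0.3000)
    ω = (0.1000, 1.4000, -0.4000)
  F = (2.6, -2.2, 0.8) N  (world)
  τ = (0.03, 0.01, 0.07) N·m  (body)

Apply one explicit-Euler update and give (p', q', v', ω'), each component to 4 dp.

linear accel F/m = (1.3000, -1.1000, 0.4000)
p + v·dt = (1.2480, 1.7840, -2.6760)
v' = v + a·dt = (0.7040, -0.2880, 0.3320)
ω×(Iω) gyroscopic = (-0.0224, -0.0024, -0.0140)
angular accel α = (0.2620, 0.1240, 0.6000)
new body rate ω' = (0.1210, 1.4099, -0.3520)
2q̇ = q⊗(0,ω) = (-0.1000000, 0.0000000, 0.4000000, 1.4000000)
q' = normalize(q + ½dt·q⊗(0,ω)) = (-0.0040, 0.9983, 0.0160, 0.0559)

p' = (1.2480, 1.7840, -2.6760)
q' = (-0.0040, 0.9983, 0.0160, 0.0559)
v' = (0.7040, -0.2880, 0.3320)
ω' = (0.1210, 1.4099, -0.3520)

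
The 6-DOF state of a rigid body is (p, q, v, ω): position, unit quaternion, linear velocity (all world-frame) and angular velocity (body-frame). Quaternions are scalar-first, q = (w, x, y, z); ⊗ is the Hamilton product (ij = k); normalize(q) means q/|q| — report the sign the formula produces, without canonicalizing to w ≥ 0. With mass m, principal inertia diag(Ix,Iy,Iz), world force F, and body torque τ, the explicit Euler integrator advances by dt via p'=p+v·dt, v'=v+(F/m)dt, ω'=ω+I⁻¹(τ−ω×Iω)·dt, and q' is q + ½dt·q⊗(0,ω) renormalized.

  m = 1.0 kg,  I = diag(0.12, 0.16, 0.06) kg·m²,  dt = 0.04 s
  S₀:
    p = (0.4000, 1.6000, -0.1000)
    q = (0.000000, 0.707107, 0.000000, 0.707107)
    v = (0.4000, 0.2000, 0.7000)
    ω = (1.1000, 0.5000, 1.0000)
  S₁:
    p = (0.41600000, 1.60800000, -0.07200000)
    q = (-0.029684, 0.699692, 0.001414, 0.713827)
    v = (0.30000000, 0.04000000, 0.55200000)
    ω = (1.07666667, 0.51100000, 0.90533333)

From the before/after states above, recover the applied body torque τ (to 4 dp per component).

τ = (-0.1200, 0.1100, -0.1200)

Δω = ω₁−ω₀ = (-0.02333333, 0.01100000, -0.09466667)
precession coupling = (-0.0500, 0.0660, 0.0220)
I·α + gyro = (-0.1200, 0.1100, -0.1200)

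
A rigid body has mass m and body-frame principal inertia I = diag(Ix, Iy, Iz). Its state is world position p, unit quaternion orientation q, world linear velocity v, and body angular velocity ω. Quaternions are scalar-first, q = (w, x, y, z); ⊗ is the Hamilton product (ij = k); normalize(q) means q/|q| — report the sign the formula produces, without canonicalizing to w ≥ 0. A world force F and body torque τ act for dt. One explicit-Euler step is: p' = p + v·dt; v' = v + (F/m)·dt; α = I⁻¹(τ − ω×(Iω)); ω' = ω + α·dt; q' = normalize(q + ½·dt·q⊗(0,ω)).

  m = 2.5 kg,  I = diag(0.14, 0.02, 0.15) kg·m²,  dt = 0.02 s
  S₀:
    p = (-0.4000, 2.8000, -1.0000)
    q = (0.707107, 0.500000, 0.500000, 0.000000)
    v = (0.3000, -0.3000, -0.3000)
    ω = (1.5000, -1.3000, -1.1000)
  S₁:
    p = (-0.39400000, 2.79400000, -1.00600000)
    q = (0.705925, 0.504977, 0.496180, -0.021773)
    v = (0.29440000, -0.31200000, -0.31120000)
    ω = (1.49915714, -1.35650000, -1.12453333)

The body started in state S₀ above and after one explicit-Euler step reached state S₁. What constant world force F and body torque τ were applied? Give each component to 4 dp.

F = (-0.7000, -1.5000, -1.4000)
τ = (0.1800, -0.0400, 0.0500)

velocity change Δv = (-0.00560000, -0.01200000, -0.01120000)
applied force F = (-0.7000, -1.5000, -1.4000)
Δω = ω₁−ω₀ = (-0.00084286, -0.05650000, -0.02453333)
precession coupling = (0.1859, 0.0165, 0.2340)
I·α + gyro = (0.1800, -0.0400, 0.0500)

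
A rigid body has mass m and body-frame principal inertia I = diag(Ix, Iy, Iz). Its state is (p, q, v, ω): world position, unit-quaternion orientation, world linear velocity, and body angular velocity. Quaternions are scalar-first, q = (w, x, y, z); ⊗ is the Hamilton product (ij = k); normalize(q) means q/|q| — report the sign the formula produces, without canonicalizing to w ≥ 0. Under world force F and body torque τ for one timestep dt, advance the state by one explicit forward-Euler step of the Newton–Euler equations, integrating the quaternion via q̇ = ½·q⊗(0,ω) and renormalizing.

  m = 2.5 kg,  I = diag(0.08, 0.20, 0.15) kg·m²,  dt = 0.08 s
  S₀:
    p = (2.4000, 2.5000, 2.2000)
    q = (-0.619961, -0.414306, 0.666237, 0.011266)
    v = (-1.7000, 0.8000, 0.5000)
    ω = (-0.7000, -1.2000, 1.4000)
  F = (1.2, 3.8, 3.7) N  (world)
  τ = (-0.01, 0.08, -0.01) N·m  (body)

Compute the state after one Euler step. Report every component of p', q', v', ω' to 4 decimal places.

p' = (2.2640, 2.5640, 2.2400)
q' = (-0.5984, -0.3580, 0.7167, 0.0150)
v' = (-1.6616, 0.9216, 0.6184)
ω' = (-0.7940, -1.1954, 1.3409)

angular accel α = (-1.1750, 0.0570, -0.7387)
new body rate ω' = (-0.7940, -1.1954, 1.3409)
2q̇ = q⊗(0,ω) = (0.4936978, 1.3802237, 1.3160954, 0.0955877)
q' = normalize(q + ½dt·q⊗(0,ω)) = (-0.5984, -0.3580, 0.7167, 0.0150)
a = F/m = (0.4800, 1.5200, 1.4800)
p + v·dt = (2.2640, 2.5640, 2.2400)
v + (F/m)dt = (-1.6616, 0.9216, 0.6184)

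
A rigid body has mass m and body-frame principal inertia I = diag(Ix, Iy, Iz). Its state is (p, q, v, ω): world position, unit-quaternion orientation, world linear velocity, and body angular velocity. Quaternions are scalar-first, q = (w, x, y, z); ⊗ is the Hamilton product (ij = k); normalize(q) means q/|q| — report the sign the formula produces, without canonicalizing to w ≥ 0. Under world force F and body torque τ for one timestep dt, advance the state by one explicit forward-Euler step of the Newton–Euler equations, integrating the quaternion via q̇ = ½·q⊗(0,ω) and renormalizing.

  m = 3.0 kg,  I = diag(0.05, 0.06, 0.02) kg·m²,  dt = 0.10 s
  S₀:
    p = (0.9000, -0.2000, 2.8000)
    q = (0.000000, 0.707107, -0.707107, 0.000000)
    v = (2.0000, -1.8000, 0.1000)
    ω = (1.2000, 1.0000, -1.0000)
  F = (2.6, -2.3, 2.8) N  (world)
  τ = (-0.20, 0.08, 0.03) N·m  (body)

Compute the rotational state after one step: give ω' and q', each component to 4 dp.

ω' = (0.7200, 1.1933, -0.9100)
q' = (-0.0070, 0.7393, -0.6689, 0.0774)

ω×(Iω) gyroscopic = (0.0400, -0.0360, 0.0120)
(τ − ω×Iω)/I = (-4.8000, 1.9333, 0.9000)
ω' = ω + α·dt = (0.7200, 1.1933, -0.9100)
Hamilton product q⊗(0,ω) = (-0.1414214, 0.7071070, 0.7071070, 1.5556354)
q' = normalize(q + ½dt·q⊗(0,ω)) = (-0.0070, 0.7393, -0.6689, 0.0774)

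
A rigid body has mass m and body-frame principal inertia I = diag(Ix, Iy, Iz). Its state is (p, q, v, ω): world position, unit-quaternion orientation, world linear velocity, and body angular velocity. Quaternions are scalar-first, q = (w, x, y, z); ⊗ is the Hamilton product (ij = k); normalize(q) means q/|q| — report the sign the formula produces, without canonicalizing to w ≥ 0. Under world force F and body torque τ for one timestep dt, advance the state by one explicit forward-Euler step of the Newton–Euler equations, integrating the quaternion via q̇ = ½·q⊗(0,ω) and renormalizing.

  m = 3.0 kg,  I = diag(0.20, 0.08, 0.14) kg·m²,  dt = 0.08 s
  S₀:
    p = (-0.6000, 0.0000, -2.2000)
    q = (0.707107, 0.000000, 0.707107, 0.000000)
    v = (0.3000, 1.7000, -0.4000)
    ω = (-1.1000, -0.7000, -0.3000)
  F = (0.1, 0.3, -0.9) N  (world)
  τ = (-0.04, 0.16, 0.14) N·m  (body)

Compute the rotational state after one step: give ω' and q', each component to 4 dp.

α = I⁻¹(τ − ω×Iω) = (-0.2630, 1.7525, 1.6600)
ω' = ω + α·dt = (-1.1210, -0.5598, -0.1672)
Hamilton product q⊗(0,ω) = (0.4949749, -0.9899498, -0.4949749, 0.5656856)
updated quaternion q' = (0.7259, -0.0395, 0.6863, 0.0226)

ω' = (-1.1210, -0.5598, -0.1672)
q' = (0.7259, -0.0395, 0.6863, 0.0226)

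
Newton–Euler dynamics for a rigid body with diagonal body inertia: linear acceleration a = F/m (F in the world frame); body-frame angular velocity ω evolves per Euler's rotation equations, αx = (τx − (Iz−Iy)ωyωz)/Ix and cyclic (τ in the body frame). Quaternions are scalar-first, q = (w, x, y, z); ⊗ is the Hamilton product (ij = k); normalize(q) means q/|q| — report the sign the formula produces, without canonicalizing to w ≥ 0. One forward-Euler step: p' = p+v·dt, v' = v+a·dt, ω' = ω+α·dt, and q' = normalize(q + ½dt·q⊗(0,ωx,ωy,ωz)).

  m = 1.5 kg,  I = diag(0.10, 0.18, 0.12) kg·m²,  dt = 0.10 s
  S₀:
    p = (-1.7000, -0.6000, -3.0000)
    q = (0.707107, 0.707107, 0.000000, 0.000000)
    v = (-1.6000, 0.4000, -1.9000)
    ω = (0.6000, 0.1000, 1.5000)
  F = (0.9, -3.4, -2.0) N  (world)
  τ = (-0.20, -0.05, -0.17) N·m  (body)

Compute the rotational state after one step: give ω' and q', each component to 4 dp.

precession coupling ω×(Iω) = (-0.0090, -0.0180, 0.0048)
α = I⁻¹(τ − ω×Iω) = (-1.9100, -0.1778, -1.4567)
ω + α·dt = (0.4090, 0.0822, 1.3543)
2q̇ = q⊗(0,ω) = (-0.4242642, 0.4242642, -0.9899498, 1.1313712)
updated quaternion q' = (0.6837, 0.7259, -0.0493, 0.0564)

ω' = (0.4090, 0.0822, 1.3543)
q' = (0.6837, 0.7259, -0.0493, 0.0564)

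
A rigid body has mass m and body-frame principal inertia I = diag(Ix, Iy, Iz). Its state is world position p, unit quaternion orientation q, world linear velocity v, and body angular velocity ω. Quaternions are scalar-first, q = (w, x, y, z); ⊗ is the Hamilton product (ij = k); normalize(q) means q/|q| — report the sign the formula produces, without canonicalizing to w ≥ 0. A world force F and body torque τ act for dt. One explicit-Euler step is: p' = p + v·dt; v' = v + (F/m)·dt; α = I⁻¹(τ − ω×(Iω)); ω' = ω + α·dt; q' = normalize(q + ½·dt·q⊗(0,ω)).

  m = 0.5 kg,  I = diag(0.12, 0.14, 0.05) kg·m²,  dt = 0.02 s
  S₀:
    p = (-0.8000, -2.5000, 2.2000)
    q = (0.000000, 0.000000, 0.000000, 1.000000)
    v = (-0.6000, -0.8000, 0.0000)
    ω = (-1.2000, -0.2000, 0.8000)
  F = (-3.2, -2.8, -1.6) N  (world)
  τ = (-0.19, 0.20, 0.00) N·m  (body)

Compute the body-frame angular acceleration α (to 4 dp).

ω×(Iω) gyroscopic = (0.0144, -0.0672, 0.0048)
(τ − ω×Iω)/I = (-1.7033, 1.9086, -0.0960)

α = (-1.7033, 1.9086, -0.0960)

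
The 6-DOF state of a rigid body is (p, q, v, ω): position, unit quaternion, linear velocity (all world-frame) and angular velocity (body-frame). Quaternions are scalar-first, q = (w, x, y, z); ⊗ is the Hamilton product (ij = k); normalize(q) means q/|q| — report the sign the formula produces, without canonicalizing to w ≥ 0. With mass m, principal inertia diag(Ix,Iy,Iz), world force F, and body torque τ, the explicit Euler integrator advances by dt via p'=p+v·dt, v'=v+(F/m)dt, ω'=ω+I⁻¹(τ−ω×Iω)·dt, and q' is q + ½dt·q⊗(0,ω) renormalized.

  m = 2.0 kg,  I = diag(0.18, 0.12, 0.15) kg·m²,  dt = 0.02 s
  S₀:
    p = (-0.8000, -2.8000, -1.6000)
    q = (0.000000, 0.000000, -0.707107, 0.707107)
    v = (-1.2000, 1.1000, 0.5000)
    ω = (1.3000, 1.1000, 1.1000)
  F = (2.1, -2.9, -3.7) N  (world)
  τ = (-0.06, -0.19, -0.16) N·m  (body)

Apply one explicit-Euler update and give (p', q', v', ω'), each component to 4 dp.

linear accel F/m = (1.0500, -1.4500, -1.8500)
p' = p + v·dt = (-0.8240, -2.7780, -1.5900)
v' = v + a·dt = (-1.1790, 1.0710, 0.4630)
(τ − ω×Iω)/I = (-0.5350, -1.9408, -0.4947)
ω + α·dt = (1.2893, 1.0612, 1.0901)
2q̇ = q⊗(0,ω) = (0.0000000, -1.5556354, 0.9192391, 0.9192391)
q + ½dt·q⊗(0,ω), renormalized = (0.0000, -0.0156, -0.6978, 0.7162)

p' = (-0.8240, -2.7780, -1.5900)
q' = (0.0000, -0.0156, -0.6978, 0.7162)
v' = (-1.1790, 1.0710, 0.4630)
ω' = (1.2893, 1.0612, 1.0901)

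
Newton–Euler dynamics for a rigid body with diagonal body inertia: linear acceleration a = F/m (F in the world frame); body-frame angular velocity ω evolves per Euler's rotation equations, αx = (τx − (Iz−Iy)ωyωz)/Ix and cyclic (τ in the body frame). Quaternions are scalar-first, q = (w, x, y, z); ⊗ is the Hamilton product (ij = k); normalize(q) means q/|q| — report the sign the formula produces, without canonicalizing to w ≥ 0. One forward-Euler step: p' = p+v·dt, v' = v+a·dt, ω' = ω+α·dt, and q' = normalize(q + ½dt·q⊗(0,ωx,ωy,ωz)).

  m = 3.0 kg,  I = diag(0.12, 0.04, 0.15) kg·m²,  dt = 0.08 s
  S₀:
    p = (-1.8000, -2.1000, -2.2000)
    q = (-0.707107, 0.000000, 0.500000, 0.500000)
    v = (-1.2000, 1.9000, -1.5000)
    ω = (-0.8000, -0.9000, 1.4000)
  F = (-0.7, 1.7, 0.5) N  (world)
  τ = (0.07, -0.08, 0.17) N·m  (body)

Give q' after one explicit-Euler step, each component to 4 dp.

2q̇ = q⊗(0,ω) = (-0.2500000, 1.7156856, 0.2363963, -0.5899498)
updated quaternion q' = (-0.7152, 0.0684, 0.5081, 0.4751)

q' = (-0.7152, 0.0684, 0.5081, 0.4751)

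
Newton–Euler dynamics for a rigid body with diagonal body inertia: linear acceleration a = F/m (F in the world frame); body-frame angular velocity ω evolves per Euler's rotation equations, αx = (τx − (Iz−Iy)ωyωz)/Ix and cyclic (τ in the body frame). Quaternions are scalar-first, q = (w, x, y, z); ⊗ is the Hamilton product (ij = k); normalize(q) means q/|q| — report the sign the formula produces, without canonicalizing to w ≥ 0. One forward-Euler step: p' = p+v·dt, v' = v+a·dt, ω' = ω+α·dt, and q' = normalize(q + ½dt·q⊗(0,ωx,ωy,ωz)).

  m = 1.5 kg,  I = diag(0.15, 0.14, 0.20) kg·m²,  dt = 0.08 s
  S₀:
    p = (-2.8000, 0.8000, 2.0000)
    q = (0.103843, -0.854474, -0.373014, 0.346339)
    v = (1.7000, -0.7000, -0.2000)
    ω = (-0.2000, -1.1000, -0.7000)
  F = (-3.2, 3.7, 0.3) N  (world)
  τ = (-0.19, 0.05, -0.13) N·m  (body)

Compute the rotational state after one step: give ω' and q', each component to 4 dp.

ω' = (-0.3260, -1.0674, -0.7511)
q' = (0.0902, -0.8285, -0.4037, 0.3775)

ω×(Iω) gyroscopic = (0.0462, -0.0070, -0.0022)
(τ − ω×Iω)/I = (-1.5747, 0.4071, -0.6390)
new body rate ω' = (-0.3260, -1.0674, -0.7511)
2q̇ = q⊗(0,ω) = (-0.3387729, 0.6213141, -0.7816269, 0.7926285)
q' = normalize(q + ½dt·q⊗(0,ω)) = (0.0902, -0.8285, -0.4037, 0.3775)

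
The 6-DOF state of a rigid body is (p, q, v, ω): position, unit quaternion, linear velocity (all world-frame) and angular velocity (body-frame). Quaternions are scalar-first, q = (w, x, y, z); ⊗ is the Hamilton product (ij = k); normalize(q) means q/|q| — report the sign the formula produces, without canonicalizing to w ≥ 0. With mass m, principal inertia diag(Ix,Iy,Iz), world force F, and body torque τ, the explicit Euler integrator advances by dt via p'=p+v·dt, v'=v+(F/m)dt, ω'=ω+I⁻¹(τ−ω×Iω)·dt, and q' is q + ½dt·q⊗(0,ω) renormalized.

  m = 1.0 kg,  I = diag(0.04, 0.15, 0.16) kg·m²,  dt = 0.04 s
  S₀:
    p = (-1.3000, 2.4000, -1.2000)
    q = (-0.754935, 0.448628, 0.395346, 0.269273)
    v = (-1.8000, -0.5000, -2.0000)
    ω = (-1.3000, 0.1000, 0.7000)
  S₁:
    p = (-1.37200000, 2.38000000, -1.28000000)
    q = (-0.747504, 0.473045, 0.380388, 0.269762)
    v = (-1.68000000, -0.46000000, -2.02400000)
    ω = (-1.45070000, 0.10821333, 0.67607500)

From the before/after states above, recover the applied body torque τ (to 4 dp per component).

rate change Δω = (-0.15070000, 0.00821333, -0.02392500)
gyro term ω₀×Iω₀ = (0.0007, 0.1092, -0.0143)
applied torque τ = (-0.1500, 0.1400, -0.1100)

τ = (-0.1500, 0.1400, -0.1100)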